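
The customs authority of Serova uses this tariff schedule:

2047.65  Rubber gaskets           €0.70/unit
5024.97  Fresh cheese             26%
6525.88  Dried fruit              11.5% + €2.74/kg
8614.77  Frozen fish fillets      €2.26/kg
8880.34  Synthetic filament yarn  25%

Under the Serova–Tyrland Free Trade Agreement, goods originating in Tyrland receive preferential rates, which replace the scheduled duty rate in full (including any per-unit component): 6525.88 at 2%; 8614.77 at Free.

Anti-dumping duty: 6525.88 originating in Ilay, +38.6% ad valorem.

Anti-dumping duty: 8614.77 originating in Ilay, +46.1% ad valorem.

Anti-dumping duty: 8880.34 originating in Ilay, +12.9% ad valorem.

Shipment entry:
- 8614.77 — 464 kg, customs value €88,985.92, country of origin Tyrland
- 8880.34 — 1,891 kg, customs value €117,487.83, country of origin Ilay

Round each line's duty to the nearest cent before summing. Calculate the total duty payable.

€44,527.89

Line 1 (8614.77, Tyrland, 464 kg, €88,985.92):
Base rate for 8614.77 is €2.26/kg.
Origin Tyrland qualifies under the Serova–Tyrland agreement and 8614.77 is covered: preferential rate Free applies instead.
The additional-duty order on 8614.77 targets Ilay, not Tyrland; it does not apply.
Duty = €88,985.92 × 0% = €0.00.
Line 2 (8880.34, Ilay, 1,891 kg, €117,487.83):
Base rate for 8880.34 is 25%.
Additional duty on 8880.34 from Ilay: +12.9%. Applied ad valorem rate: 25% + 12.9% = 37.9%.
Duty = €117,487.83 × 37.9% = €44,527.89.
Total = €0.00 + €44,527.89 = €44,527.89.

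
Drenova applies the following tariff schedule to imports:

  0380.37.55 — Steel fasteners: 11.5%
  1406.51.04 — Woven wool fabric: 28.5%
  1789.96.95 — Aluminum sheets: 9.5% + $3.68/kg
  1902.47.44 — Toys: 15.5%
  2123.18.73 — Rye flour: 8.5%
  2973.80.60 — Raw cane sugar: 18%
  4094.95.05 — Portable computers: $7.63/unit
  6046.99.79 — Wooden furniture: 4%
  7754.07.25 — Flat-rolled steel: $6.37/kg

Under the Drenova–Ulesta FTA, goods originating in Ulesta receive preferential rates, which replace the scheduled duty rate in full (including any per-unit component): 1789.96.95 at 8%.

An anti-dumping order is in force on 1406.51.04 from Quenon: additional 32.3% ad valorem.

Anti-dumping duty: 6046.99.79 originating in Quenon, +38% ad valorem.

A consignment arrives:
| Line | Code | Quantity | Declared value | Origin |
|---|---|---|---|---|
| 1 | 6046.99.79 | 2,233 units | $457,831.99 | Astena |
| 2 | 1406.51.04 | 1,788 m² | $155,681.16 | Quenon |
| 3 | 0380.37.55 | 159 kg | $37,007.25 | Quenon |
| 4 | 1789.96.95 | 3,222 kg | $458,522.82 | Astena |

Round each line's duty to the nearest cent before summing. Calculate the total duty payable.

$172,639.89

Line 1 (6046.99.79, Astena, 2,233 units, $457,831.99):
Base rate for 6046.99.79 is 4%.
The additional-duty order on 6046.99.79 targets Quenon, not Astena; it does not apply.
Duty = $457,831.99 × 4% = $18,313.28.
Line 2 (1406.51.04, Quenon, 1,788 m², $155,681.16):
Base rate for 1406.51.04 is 28.5%.
Additional duty on 1406.51.04 from Quenon: +32.3%. Applied ad valorem rate: 28.5% + 32.3% = 60.8%.
Duty = $155,681.16 × 60.8% = $94,654.15.
Line 3 (0380.37.55, Quenon, 159 kg, $37,007.25):
Base rate for 0380.37.55 is 11.5%.
Duty = $37,007.25 × 11.5% = $4,255.83.
Line 4 (1789.96.95, Astena, 3,222 kg, $458,522.82):
Base rate for 1789.96.95 is 9.5% + $3.68/kg.
1789.96.95 has an FTA preferential rate, but origin Astena is not Ulesta; base rate stands.
Duty = $458,522.82 × 9.5% + 3,222 × $3.68 = $55,416.63.
Total = $18,313.28 + $94,654.15 + $4,255.83 + $55,416.63 = $172,639.89.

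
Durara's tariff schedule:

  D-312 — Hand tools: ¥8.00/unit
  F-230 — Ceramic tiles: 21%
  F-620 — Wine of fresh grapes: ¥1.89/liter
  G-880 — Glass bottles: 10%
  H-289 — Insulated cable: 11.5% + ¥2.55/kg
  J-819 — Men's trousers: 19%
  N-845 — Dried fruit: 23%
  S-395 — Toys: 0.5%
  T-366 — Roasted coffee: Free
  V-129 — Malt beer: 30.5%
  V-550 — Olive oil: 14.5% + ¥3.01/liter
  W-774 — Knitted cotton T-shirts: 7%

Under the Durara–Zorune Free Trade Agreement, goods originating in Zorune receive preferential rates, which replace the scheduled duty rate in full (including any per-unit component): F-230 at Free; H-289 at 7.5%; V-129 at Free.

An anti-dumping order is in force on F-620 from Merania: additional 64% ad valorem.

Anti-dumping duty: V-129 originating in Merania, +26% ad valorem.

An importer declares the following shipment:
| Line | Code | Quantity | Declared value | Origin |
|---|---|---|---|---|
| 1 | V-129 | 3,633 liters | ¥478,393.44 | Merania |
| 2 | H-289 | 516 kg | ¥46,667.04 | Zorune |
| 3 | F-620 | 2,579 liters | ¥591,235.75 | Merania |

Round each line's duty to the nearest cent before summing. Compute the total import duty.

Line 1 (V-129, Merania, 3,633 liters, ¥478,393.44):
Base rate for V-129 is 30.5%.
V-129 has an FTA preferential rate, but origin Merania is not Zorune; base rate stands.
Additional duty on V-129 from Merania: +26%. Applied ad valorem rate: 30.5% + 26% = 56.5%.
Duty = ¥478,393.44 × 56.5% = ¥270,292.29.
Line 2 (H-289, Zorune, 516 kg, ¥46,667.04):
Base rate for H-289 is 11.5% + ¥2.55/kg.
Origin Zorune qualifies under the Durara–Zorune agreement and H-289 is covered: preferential rate 7.5% applies instead.
Duty = ¥46,667.04 × 7.5% = ¥3,500.03.
Line 3 (F-620, Merania, 2,579 liters, ¥591,235.75):
Base rate for F-620 is ¥1.89/liter.
Additional duty on F-620 from Merania: +64% ad valorem. Applied ad valorem rate = 64%.
Duty = ¥591,235.75 × 64% + 2,579 × ¥1.89 = ¥383,265.19.
Total = ¥270,292.29 + ¥3,500.03 + ¥383,265.19 = ¥657,057.51.

¥657,057.51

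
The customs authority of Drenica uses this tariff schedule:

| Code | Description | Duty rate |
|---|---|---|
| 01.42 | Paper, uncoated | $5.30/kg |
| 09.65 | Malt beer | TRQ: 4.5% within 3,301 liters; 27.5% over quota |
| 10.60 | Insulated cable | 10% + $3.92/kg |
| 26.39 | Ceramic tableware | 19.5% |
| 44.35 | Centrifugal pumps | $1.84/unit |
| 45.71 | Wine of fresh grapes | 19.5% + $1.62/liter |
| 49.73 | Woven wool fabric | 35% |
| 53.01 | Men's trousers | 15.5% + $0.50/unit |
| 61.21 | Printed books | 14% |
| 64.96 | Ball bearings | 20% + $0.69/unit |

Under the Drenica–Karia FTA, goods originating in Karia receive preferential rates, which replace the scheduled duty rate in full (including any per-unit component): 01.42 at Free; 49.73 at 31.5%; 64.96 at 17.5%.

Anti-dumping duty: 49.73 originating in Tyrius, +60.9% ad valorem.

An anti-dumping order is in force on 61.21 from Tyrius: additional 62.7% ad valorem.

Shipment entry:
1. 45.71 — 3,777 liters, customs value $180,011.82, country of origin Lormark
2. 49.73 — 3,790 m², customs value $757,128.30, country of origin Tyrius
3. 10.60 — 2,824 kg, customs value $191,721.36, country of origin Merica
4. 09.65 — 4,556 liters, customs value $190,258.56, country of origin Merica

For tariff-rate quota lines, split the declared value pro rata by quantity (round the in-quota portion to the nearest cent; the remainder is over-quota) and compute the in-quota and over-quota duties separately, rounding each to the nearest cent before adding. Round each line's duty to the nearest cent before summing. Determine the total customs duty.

$818,164.96

Line 1 (45.71, Lormark, 3,777 liters, $180,011.82):
Base rate for 45.71 is 19.5% + $1.62/liter.
Duty = $180,011.82 × 19.5% + 3,777 × $1.62 = $41,221.04.
Line 2 (49.73, Tyrius, 3,790 m², $757,128.30):
Base rate for 49.73 is 35%.
49.73 has an FTA preferential rate, but origin Tyrius is not Karia; base rate stands.
Additional duty on 49.73 from Tyrius: +60.9%. Applied ad valorem rate: 35% + 60.9% = 95.9%.
Duty = $757,128.30 × 95.9% = $726,086.04.
Line 3 (10.60, Merica, 2,824 kg, $191,721.36):
Base rate for 10.60 is 10% + $3.92/kg.
Duty = $191,721.36 × 10% + 2,824 × $3.92 = $30,242.22.
Line 4 (09.65, Merica, 4,556 liters, $190,258.56):
Code 09.65 is under a tariff-rate quota (threshold 3,301 liters). In-quota: 3,301 liters at 4.5%; over-quota: 1,255 liters at 27.5%.
Pro-rata value split: in-quota = $190,258.56 × 3,301/4,556 = $137,849.76; over-quota = $190,258.56 − $137,849.76 = $52,408.80.
In-quota duty = $137,849.76 × 4.5% = $6,203.24. Over-quota duty = $52,408.80 × 27.5% = $14,412.42.
Line duty = $6,203.24 + $14,412.42 = $20,615.66.
Total = $41,221.04 + $726,086.04 + $30,242.22 + $20,615.66 = $818,164.96.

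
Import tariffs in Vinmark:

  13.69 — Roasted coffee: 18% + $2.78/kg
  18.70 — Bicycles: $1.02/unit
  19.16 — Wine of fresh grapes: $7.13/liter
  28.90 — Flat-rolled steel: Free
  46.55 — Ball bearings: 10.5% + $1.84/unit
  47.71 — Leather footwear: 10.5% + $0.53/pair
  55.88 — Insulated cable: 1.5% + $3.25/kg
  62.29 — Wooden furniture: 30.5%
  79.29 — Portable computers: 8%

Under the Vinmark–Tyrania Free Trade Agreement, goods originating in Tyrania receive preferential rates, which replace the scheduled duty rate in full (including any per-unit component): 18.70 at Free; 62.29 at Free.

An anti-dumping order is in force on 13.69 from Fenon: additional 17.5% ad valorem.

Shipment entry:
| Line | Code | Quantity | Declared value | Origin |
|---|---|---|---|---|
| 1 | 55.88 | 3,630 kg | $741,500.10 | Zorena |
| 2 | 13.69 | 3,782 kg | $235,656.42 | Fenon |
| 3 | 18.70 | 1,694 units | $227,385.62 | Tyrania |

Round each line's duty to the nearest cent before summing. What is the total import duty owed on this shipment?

Line 1 (55.88, Zorena, 3,630 kg, $741,500.10):
Base rate for 55.88 is 1.5% + $3.25/kg.
Duty = $741,500.10 × 1.5% + 3,630 × $3.25 = $22,920.00.
Line 2 (13.69, Fenon, 3,782 kg, $235,656.42):
Base rate for 13.69 is 18% + $2.78/kg.
Additional duty on 13.69 from Fenon: +17.5%. Applied ad valorem rate: 18% + 17.5% = 35.5%.
Duty = $235,656.42 × 35.5% + 3,782 × $2.78 = $94,171.99.
Line 3 (18.70, Tyrania, 1,694 units, $227,385.62):
Base rate for 18.70 is $1.02/unit.
Origin Tyrania qualifies under the Vinmark–Tyrania agreement and 18.70 is covered: preferential rate Free applies instead.
Duty = $227,385.62 × 0% = $0.00.
Total = $22,920.00 + $94,171.99 + $0.00 = $117,091.99.

$117,091.99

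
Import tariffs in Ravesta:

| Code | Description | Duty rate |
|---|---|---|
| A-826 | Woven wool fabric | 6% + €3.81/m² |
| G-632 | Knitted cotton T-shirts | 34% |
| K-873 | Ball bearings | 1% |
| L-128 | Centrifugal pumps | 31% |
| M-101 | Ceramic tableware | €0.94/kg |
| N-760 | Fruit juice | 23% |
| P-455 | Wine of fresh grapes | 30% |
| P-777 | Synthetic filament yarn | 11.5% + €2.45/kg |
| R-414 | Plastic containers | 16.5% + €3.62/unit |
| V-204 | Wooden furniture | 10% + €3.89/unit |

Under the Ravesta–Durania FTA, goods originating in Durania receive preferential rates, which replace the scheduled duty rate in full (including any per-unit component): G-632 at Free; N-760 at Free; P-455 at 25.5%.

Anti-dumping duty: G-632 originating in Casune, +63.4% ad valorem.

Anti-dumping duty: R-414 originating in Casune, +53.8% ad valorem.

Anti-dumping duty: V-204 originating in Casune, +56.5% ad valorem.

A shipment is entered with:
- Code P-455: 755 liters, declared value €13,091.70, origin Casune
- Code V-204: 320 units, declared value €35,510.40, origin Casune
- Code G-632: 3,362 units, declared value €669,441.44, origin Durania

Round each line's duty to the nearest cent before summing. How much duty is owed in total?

Line 1 (P-455, Casune, 755 liters, €13,091.70):
Base rate for P-455 is 30%.
P-455 has an FTA preferential rate, but origin Casune is not Durania; base rate stands.
Duty = €13,091.70 × 30% = €3,927.51.
Line 2 (V-204, Casune, 320 units, €35,510.40):
Base rate for V-204 is 10% + €3.89/unit.
Additional duty on V-204 from Casune: +56.5%. Applied ad valorem rate: 10% + 56.5% = 66.5%.
Duty = €35,510.40 × 66.5% + 320 × €3.89 = €24,859.22.
Line 3 (G-632, Durania, 3,362 units, €669,441.44):
Base rate for G-632 is 34%.
Origin Durania qualifies under the Ravesta–Durania agreement and G-632 is covered: preferential rate Free applies instead.
The additional-duty order on G-632 targets Casune, not Durania; it does not apply.
Duty = €669,441.44 × 0% = €0.00.
Total = €3,927.51 + €24,859.22 + €0.00 = €28,786.73.

€28,786.73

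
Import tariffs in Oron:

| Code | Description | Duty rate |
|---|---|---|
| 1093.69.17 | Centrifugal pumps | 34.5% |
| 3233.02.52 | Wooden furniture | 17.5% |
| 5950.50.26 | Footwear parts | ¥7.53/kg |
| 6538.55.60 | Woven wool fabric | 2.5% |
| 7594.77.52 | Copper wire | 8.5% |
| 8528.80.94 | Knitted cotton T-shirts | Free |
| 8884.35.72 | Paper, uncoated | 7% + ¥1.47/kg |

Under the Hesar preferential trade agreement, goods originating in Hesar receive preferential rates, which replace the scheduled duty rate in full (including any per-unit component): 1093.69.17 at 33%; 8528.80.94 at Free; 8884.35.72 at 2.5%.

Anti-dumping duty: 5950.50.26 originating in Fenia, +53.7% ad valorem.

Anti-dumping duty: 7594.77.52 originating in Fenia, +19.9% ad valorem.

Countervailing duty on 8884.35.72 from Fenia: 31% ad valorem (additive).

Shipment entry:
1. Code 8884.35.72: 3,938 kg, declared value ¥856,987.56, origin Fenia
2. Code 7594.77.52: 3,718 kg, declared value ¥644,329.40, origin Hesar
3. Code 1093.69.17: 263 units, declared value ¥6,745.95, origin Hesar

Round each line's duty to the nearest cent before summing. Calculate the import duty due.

Line 1 (8884.35.72, Fenia, 3,938 kg, ¥856,987.56):
Base rate for 8884.35.72 is 7% + ¥1.47/kg.
8884.35.72 has an FTA preferential rate, but origin Fenia is not Hesar; base rate stands.
Additional duty on 8884.35.72 from Fenia: +31%. Applied ad valorem rate: 7% + 31% = 38%.
Duty = ¥856,987.56 × 38% + 3,938 × ¥1.47 = ¥331,444.13.
Line 2 (7594.77.52, Hesar, 3,718 kg, ¥644,329.40):
Base rate for 7594.77.52 is 8.5%.
Origin Hesar is the FTA partner but 7594.77.52 is not on the preference list; base rate stands.
The additional-duty order on 7594.77.52 targets Fenia, not Hesar; it does not apply.
Duty = ¥644,329.40 × 8.5% = ¥54,768.00.
Line 3 (1093.69.17, Hesar, 263 units, ¥6,745.95):
Base rate for 1093.69.17 is 34.5%.
Origin Hesar qualifies under the Oron–Hesar agreement and 1093.69.17 is covered: preferential rate 33% applies instead.
Duty = ¥6,745.95 × 33% = ¥2,226.16.
Total = ¥331,444.13 + ¥54,768.00 + ¥2,226.16 = ¥388,438.29.

¥388,438.29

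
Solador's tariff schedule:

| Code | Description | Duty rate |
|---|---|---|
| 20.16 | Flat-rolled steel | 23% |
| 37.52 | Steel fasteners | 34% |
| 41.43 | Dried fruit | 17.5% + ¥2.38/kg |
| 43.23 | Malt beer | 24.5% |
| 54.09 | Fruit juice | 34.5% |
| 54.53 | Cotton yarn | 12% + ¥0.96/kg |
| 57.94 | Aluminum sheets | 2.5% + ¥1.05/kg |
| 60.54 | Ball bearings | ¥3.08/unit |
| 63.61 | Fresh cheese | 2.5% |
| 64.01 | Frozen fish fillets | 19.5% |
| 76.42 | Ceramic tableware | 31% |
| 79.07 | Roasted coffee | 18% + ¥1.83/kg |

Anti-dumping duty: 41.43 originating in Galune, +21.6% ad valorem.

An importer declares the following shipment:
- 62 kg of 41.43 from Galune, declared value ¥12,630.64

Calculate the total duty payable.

Line 1 (41.43, Galune, 62 kg, ¥12,630.64):
Base rate for 41.43 is 17.5% + ¥2.38/kg.
Additional duty on 41.43 from Galune: +21.6%. Applied ad valorem rate: 17.5% + 21.6% = 39.1%.
Duty = ¥12,630.64 × 39.1% + 62 × ¥2.38 = ¥5,086.14.

¥5,086.14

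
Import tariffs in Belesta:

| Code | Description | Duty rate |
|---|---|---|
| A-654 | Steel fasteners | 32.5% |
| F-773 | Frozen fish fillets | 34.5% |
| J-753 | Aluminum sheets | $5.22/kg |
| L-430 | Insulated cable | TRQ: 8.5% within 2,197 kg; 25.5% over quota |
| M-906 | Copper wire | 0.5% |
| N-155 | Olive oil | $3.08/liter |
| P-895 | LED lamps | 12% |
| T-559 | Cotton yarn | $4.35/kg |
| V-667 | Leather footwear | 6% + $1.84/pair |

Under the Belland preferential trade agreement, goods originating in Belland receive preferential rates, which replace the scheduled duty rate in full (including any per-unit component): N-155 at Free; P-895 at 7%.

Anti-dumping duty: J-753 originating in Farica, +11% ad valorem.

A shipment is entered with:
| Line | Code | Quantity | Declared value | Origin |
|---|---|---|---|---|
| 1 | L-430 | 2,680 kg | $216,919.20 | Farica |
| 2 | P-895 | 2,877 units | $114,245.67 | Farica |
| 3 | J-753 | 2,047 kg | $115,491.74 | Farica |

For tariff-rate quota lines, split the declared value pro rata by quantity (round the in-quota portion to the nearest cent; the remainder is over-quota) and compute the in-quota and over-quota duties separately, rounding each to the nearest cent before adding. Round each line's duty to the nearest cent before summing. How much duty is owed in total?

Line 1 (L-430, Farica, 2,680 kg, $216,919.20):
Code L-430 is under a tariff-rate quota (threshold 2,197 kg). In-quota: 2,197 kg at 8.5%; over-quota: 483 kg at 25.5%.
Pro-rata value split: in-quota = $216,919.20 × 2,197/2,680 = $177,825.18; over-quota = $216,919.20 − $177,825.18 = $39,094.02.
In-quota duty = $177,825.18 × 8.5% = $15,115.14. Over-quota duty = $39,094.02 × 25.5% = $9,968.98.
Line duty = $15,115.14 + $9,968.98 = $25,084.12.
Line 2 (P-895, Farica, 2,877 units, $114,245.67):
Base rate for P-895 is 12%.
P-895 has an FTA preferential rate, but origin Farica is not Belland; base rate stands.
Duty = $114,245.67 × 12% = $13,709.48.
Line 3 (J-753, Farica, 2,047 kg, $115,491.74):
Base rate for J-753 is $5.22/kg.
Additional duty on J-753 from Farica: +11% ad valorem. Applied ad valorem rate = 11%.
Duty = $115,491.74 × 11% + 2,047 × $5.22 = $23,389.43.
Total = $25,084.12 + $13,709.48 + $23,389.43 = $62,183.03.

$62,183.03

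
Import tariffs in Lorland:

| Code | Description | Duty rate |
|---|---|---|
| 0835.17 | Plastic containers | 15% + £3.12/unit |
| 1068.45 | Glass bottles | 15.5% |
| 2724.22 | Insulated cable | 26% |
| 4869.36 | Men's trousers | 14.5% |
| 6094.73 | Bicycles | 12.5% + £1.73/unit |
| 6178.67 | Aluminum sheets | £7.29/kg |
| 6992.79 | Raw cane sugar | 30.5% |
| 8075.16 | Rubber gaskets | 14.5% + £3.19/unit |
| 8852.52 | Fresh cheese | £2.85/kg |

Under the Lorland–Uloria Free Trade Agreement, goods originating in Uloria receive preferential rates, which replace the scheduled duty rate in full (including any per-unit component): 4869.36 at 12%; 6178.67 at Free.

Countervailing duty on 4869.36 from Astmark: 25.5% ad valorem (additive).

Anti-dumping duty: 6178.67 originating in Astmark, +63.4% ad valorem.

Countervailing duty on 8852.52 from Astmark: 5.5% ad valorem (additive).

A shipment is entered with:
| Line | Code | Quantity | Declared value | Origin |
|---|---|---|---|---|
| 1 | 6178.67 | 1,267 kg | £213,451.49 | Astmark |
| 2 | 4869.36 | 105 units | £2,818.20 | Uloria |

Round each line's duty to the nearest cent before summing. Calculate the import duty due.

£144,902.85

Line 1 (6178.67, Astmark, 1,267 kg, £213,451.49):
Base rate for 6178.67 is £7.29/kg.
6178.67 has an FTA preferential rate, but origin Astmark is not Uloria; base rate stands.
Additional duty on 6178.67 from Astmark: +63.4% ad valorem. Applied ad valorem rate = 63.4%.
Duty = £213,451.49 × 63.4% + 1,267 × £7.29 = £144,564.67.
Line 2 (4869.36, Uloria, 105 units, £2,818.20):
Base rate for 4869.36 is 14.5%.
Origin Uloria qualifies under the Lorland–Uloria agreement and 4869.36 is covered: preferential rate 12% applies instead.
The additional-duty order on 4869.36 targets Astmark, not Uloria; it does not apply.
Duty = £2,818.20 × 12% = £338.18.
Total = £144,564.67 + £338.18 = £144,902.85.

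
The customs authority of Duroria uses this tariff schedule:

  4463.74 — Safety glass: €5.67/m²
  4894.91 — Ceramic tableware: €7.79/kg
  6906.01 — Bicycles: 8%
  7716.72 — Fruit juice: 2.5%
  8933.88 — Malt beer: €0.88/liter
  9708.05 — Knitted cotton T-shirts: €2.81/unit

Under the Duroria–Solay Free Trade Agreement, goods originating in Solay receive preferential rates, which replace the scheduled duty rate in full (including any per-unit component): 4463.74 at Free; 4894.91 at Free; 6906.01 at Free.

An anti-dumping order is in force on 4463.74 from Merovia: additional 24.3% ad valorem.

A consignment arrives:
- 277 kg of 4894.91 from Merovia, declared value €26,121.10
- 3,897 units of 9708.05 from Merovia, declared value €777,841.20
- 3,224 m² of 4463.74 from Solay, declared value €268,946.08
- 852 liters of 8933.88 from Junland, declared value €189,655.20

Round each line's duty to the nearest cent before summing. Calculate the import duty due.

Line 1 (4894.91, Merovia, 277 kg, €26,121.10):
Base rate for 4894.91 is €7.79/kg.
4894.91 has an FTA preferential rate, but origin Merovia is not Solay; base rate stands.
Duty = 277 × €7.79 = €2,157.83.
Line 2 (9708.05, Merovia, 3,897 units, €777,841.20):
Base rate for 9708.05 is €2.81/unit.
Duty = 3,897 × €2.81 = €10,950.57.
Line 3 (4463.74, Solay, 3,224 m², €268,946.08):
Base rate for 4463.74 is €5.67/m².
Origin Solay qualifies under the Duroria–Solay agreement and 4463.74 is covered: preferential rate Free applies instead.
The additional-duty order on 4463.74 targets Merovia, not Solay; it does not apply.
Duty = €268,946.08 × 0% = €0.00.
Line 4 (8933.88, Junland, 852 liters, €189,655.20):
Base rate for 8933.88 is €0.88/liter.
Duty = 852 × €0.88 = €749.76.
Total = €2,157.83 + €10,950.57 + €0.00 + €749.76 = €13,858.16.

€13,858.16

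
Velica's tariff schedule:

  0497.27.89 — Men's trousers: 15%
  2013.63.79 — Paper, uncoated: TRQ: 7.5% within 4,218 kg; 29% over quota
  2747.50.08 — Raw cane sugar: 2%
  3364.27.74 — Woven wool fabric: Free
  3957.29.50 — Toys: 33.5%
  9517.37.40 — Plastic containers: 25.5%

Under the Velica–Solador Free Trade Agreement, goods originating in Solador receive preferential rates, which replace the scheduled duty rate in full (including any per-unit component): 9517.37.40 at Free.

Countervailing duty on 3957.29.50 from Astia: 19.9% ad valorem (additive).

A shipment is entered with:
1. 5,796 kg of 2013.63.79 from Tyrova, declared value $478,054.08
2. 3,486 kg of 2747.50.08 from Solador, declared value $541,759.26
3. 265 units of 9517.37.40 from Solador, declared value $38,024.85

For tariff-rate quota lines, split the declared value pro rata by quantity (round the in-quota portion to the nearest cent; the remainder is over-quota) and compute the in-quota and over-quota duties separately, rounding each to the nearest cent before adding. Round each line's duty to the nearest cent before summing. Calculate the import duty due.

$74,672.24

Line 1 (2013.63.79, Tyrova, 5,796 kg, $478,054.08):
Code 2013.63.79 is under a tariff-rate quota (threshold 4,218 kg). In-quota: 4,218 kg at 7.5%; over-quota: 1,578 kg at 29%.
Pro-rata value split: in-quota = $478,054.08 × 4,218/5,796 = $347,900.64; over-quota = $478,054.08 − $347,900.64 = $130,153.44.
In-quota duty = $347,900.64 × 7.5% = $26,092.55. Over-quota duty = $130,153.44 × 29% = $37,744.50.
Line duty = $26,092.55 + $37,744.50 = $63,837.05.
Line 2 (2747.50.08, Solador, 3,486 kg, $541,759.26):
Base rate for 2747.50.08 is 2%.
Origin Solador is the FTA partner but 2747.50.08 is not on the preference list; base rate stands.
Duty = $541,759.26 × 2% = $10,835.19.
Line 3 (9517.37.40, Solador, 265 units, $38,024.85):
Base rate for 9517.37.40 is 25.5%.
Origin Solador qualifies under the Velica–Solador agreement and 9517.37.40 is covered: preferential rate Free applies instead.
Duty = $38,024.85 × 0% = $0.00.
Total = $63,837.05 + $10,835.19 + $0.00 = $74,672.24.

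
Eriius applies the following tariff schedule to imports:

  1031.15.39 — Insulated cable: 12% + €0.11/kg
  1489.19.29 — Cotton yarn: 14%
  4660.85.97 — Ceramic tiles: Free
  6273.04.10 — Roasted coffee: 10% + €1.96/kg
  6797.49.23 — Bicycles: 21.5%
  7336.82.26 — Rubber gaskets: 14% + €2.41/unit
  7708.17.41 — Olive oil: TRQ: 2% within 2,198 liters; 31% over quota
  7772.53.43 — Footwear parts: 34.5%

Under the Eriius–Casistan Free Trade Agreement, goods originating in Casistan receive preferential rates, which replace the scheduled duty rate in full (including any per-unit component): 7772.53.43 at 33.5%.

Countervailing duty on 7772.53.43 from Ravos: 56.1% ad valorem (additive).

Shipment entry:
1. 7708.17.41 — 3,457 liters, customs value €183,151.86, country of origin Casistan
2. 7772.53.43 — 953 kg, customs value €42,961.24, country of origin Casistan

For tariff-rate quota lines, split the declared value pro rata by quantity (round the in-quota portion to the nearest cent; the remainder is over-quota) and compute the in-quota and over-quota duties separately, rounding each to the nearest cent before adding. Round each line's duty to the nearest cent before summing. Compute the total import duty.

Line 1 (7708.17.41, Casistan, 3,457 liters, €183,151.86):
Code 7708.17.41 is under a tariff-rate quota (threshold 2,198 liters). In-quota: 2,198 liters at 2%; over-quota: 1,259 liters at 31%.
Pro-rata value split: in-quota = €183,151.86 × 2,198/3,457 = €116,450.04; over-quota = €183,151.86 − €116,450.04 = €66,701.82.
In-quota duty = €116,450.04 × 2% = €2,329.00. Over-quota duty = €66,701.82 × 31% = €20,677.56.
Line duty = €2,329.00 + €20,677.56 = €23,006.56.
Line 2 (7772.53.43, Casistan, 953 kg, €42,961.24):
Base rate for 7772.53.43 is 34.5%.
Origin Casistan qualifies under the Eriius–Casistan agreement and 7772.53.43 is covered: preferential rate 33.5% applies instead.
The additional-duty order on 7772.53.43 targets Ravos, not Casistan; it does not apply.
Duty = €42,961.24 × 33.5% = €14,392.02.
Total = €23,006.56 + €14,392.02 = €37,398.58.

€37,398.58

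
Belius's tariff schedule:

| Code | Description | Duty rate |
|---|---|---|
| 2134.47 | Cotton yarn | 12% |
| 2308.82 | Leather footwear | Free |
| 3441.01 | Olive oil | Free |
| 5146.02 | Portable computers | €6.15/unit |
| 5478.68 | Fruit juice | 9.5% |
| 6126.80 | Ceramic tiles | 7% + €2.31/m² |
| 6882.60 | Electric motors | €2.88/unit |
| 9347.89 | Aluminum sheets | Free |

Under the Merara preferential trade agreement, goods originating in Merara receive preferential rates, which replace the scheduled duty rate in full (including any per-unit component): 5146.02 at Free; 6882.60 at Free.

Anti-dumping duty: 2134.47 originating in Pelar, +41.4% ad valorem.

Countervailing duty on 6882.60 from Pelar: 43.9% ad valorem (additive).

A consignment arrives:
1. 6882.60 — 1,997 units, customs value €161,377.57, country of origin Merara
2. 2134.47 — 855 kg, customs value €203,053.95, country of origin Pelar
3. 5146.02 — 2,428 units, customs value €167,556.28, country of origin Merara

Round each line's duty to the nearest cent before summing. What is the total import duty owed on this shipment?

Line 1 (6882.60, Merara, 1,997 units, €161,377.57):
Base rate for 6882.60 is €2.88/unit.
Origin Merara qualifies under the Belius–Merara agreement and 6882.60 is covered: preferential rate Free applies instead.
The additional-duty order on 6882.60 targets Pelar, not Merara; it does not apply.
Duty = €161,377.57 × 0% = €0.00.
Line 2 (2134.47, Pelar, 855 kg, €203,053.95):
Base rate for 2134.47 is 12%.
Additional duty on 2134.47 from Pelar: +41.4%. Applied ad valorem rate: 12% + 41.4% = 53.4%.
Duty = €203,053.95 × 53.4% = €108,430.81.
Line 3 (5146.02, Merara, 2,428 units, €167,556.28):
Base rate for 5146.02 is €6.15/unit.
Origin Merara qualifies under the Belius–Merara agreement and 5146.02 is covered: preferential rate Free applies instead.
Duty = €167,556.28 × 0% = €0.00.
Total = €0.00 + €108,430.81 + €0.00 = €108,430.81.

€108,430.81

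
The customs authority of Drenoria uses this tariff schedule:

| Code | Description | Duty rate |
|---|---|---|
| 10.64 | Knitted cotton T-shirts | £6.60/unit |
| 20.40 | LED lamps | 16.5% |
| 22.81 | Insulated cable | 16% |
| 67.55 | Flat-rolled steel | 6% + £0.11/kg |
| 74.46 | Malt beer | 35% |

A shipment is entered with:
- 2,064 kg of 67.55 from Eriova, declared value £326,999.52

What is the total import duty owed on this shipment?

Line 1 (67.55, Eriova, 2,064 kg, £326,999.52):
Base rate for 67.55 is 6% + £0.11/kg.
Duty = £326,999.52 × 6% + 2,064 × £0.11 = £19,847.01.

£19,847.01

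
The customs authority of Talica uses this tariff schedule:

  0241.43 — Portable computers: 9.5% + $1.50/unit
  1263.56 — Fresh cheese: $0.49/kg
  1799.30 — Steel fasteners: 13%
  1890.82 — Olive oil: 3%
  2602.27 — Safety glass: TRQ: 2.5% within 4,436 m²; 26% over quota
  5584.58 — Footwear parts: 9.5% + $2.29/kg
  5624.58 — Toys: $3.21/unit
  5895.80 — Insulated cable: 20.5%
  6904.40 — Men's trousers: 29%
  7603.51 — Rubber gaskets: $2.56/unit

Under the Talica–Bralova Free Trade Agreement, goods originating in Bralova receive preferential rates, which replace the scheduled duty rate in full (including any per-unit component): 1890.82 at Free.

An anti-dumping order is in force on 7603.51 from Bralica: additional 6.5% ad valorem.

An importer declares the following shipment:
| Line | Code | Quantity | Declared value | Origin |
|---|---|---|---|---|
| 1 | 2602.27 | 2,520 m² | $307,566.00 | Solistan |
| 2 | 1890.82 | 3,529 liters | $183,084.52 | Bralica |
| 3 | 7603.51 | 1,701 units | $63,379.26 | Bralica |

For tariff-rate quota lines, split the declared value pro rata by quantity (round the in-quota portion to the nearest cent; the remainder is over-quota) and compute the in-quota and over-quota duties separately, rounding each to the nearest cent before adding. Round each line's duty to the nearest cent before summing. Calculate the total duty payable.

Line 1 (2602.27, Solistan, 2,520 m², $307,566.00):
Code 2602.27 is under a tariff-rate quota (threshold 4,436 m²). Quantity 2,520 m² is within the quota, so the in-quota rate 2.5% applies to the full value.
Duty = $307,566.00 × 2.5% = $7,689.15.
Line 2 (1890.82, Bralica, 3,529 liters, $183,084.52):
Base rate for 1890.82 is 3%.
1890.82 has an FTA preferential rate, but origin Bralica is not Bralova; base rate stands.
Duty = $183,084.52 × 3% = $5,492.54.
Line 3 (7603.51, Bralica, 1,701 units, $63,379.26):
Base rate for 7603.51 is $2.56/unit.
Additional duty on 7603.51 from Bralica: +6.5% ad valorem. Applied ad valorem rate = 6.5%.
Duty = $63,379.26 × 6.5% + 1,701 × $2.56 = $8,474.21.
Total = $7,689.15 + $5,492.54 + $8,474.21 = $21,655.90.

$21,655.90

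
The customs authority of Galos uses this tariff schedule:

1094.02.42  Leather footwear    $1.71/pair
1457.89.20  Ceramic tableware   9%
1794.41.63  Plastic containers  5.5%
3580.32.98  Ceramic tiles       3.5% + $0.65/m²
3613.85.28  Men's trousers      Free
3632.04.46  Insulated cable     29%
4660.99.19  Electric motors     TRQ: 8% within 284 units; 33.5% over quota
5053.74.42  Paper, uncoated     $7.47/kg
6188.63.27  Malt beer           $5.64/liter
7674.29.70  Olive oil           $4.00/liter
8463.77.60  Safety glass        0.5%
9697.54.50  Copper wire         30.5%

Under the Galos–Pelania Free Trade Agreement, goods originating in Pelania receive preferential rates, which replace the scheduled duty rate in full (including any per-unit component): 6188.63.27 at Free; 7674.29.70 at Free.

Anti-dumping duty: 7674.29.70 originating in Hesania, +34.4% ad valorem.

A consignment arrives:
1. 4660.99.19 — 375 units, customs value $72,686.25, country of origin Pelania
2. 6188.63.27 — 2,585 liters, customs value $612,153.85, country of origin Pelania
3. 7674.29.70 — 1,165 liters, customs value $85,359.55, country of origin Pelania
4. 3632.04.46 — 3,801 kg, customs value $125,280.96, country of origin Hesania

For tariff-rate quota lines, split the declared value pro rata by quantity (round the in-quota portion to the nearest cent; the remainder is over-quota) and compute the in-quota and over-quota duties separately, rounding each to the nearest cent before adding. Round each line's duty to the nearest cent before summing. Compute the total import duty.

Line 1 (4660.99.19, Pelania, 375 units, $72,686.25):
Code 4660.99.19 is under a tariff-rate quota (threshold 284 units). In-quota: 284 units at 8%; over-quota: 91 units at 33.5%.
Pro-rata value split: in-quota = $72,686.25 × 284/375 = $55,047.72; over-quota = $72,686.25 − $55,047.72 = $17,638.53.
In-quota duty = $55,047.72 × 8% = $4,403.82. Over-quota duty = $17,638.53 × 33.5% = $5,908.91.
Line duty = $4,403.82 + $5,908.91 = $10,312.73.
Line 2 (6188.63.27, Pelania, 2,585 liters, $612,153.85):
Base rate for 6188.63.27 is $5.64/liter.
Origin Pelania qualifies under the Galos–Pelania agreement and 6188.63.27 is covered: preferential rate Free applies instead.
Duty = $612,153.85 × 0% = $0.00.
Line 3 (7674.29.70, Pelania, 1,165 liters, $85,359.55):
Base rate for 7674.29.70 is $4.00/liter.
Origin Pelania qualifies under the Galos–Pelania agreement and 7674.29.70 is covered: preferential rate Free applies instead.
The additional-duty order on 7674.29.70 targets Hesania, not Pelania; it does not apply.
Duty = $85,359.55 × 0% = $0.00.
Line 4 (3632.04.46, Hesania, 3,801 kg, $125,280.96):
Base rate for 3632.04.46 is 29%.
Duty = $125,280.96 × 29% = $36,331.48.
Total = $10,312.73 + $0.00 + $0.00 + $36,331.48 = $46,644.21.

$46,644.21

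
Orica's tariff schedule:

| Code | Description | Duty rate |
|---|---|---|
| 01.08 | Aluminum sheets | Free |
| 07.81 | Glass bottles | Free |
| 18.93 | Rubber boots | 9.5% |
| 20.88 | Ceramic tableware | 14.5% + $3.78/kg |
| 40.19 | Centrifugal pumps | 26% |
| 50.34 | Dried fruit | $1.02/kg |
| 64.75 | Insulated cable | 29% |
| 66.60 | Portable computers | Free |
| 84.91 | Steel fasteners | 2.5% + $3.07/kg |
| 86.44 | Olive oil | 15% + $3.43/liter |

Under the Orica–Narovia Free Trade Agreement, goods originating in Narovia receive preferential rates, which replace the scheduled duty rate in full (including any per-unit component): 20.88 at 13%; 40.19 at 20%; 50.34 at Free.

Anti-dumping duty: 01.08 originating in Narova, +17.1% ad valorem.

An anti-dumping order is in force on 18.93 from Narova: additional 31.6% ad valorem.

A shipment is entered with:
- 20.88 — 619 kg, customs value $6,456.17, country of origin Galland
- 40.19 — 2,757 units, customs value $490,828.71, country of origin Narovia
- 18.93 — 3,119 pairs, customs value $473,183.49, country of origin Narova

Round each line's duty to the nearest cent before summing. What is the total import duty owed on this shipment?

Line 1 (20.88, Galland, 619 kg, $6,456.17):
Base rate for 20.88 is 14.5% + $3.78/kg.
20.88 has an FTA preferential rate, but origin Galland is not Narovia; base rate stands.
Duty = $6,456.17 × 14.5% + 619 × $3.78 = $3,275.96.
Line 2 (40.19, Narovia, 2,757 units, $490,828.71):
Base rate for 40.19 is 26%.
Origin Narovia qualifies under the Orica–Narovia agreement and 40.19 is covered: preferential rate 20% applies instead.
Duty = $490,828.71 × 20% = $98,165.74.
Line 3 (18.93, Narova, 3,119 pairs, $473,183.49):
Base rate for 18.93 is 9.5%.
Additional duty on 18.93 from Narova: +31.6%. Applied ad valorem rate: 9.5% + 31.6% = 41.1%.
Duty = $473,183.49 × 41.1% = $194,478.41.
Total = $3,275.96 + $98,165.74 + $194,478.41 = $295,920.11.

$295,920.11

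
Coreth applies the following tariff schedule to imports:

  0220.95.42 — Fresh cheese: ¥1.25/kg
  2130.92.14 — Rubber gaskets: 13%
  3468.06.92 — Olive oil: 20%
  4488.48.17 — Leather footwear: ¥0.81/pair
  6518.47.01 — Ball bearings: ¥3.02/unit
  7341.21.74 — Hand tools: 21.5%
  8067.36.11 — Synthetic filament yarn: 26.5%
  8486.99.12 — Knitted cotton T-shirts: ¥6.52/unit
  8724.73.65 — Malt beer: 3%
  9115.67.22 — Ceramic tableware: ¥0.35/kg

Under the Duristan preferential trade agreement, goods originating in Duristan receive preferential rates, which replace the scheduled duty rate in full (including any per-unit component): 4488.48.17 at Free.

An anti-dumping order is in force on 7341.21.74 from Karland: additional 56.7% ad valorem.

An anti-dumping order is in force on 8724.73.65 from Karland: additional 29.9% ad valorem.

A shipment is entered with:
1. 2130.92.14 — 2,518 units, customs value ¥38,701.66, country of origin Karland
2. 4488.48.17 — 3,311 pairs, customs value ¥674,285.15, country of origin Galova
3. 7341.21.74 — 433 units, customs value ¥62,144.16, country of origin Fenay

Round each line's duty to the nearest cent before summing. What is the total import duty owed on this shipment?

Line 1 (2130.92.14, Karland, 2,518 units, ¥38,701.66):
Base rate for 2130.92.14 is 13%.
Duty = ¥38,701.66 × 13% = ¥5,031.22.
Line 2 (4488.48.17, Galova, 3,311 pairs, ¥674,285.15):
Base rate for 4488.48.17 is ¥0.81/pair.
4488.48.17 has an FTA preferential rate, but origin Galova is not Duristan; base rate stands.
Duty = 3,311 × ¥0.81 = ¥2,681.91.
Line 3 (7341.21.74, Fenay, 433 units, ¥62,144.16):
Base rate for 7341.21.74 is 21.5%.
The additional-duty order on 7341.21.74 targets Karland, not Fenay; it does not apply.
Duty = ¥62,144.16 × 21.5% = ¥13,360.99.
Total = ¥5,031.22 + ¥2,681.91 + ¥13,360.99 = ¥21,074.12.

¥21,074.12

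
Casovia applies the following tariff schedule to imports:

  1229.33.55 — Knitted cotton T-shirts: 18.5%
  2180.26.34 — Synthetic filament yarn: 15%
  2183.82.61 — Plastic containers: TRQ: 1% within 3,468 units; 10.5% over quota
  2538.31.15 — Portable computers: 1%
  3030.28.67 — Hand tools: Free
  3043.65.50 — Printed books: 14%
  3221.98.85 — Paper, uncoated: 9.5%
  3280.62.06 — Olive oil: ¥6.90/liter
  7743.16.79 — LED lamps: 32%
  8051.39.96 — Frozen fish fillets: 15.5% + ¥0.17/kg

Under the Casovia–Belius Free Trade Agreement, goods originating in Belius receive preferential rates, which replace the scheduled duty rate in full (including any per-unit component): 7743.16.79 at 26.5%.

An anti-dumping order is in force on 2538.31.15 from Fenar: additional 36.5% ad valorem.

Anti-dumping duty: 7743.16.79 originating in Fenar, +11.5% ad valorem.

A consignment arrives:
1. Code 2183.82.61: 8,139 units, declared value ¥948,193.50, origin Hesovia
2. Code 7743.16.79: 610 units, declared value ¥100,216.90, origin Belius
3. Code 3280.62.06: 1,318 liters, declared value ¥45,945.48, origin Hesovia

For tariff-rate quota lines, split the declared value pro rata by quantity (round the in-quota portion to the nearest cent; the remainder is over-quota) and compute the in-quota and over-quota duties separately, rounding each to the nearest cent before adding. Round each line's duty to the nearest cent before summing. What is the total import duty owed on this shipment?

¥96,829.91

Line 1 (2183.82.61, Hesovia, 8,139 units, ¥948,193.50):
Code 2183.82.61 is under a tariff-rate quota (threshold 3,468 units). In-quota: 3,468 units at 1%; over-quota: 4,671 units at 10.5%.
Pro-rata value split: in-quota = ¥948,193.50 × 3,468/8,139 = ¥404,022.00; over-quota = ¥948,193.50 − ¥404,022.00 = ¥544,171.50.
In-quota duty = ¥404,022.00 × 1% = ¥4,040.22. Over-quota duty = ¥544,171.50 × 10.5% = ¥57,138.01.
Line duty = ¥4,040.22 + ¥57,138.01 = ¥61,178.23.
Line 2 (7743.16.79, Belius, 610 units, ¥100,216.90):
Base rate for 7743.16.79 is 32%.
Origin Belius qualifies under the Casovia–Belius agreement and 7743.16.79 is covered: preferential rate 26.5% applies instead.
The additional-duty order on 7743.16.79 targets Fenar, not Belius; it does not apply.
Duty = ¥100,216.90 × 26.5% = ¥26,557.48.
Line 3 (3280.62.06, Hesovia, 1,318 liters, ¥45,945.48):
Base rate for 3280.62.06 is ¥6.90/liter.
Duty = 1,318 × ¥6.90 = ¥9,094.20.
Total = ¥61,178.23 + ¥26,557.48 + ¥9,094.20 = ¥96,829.91.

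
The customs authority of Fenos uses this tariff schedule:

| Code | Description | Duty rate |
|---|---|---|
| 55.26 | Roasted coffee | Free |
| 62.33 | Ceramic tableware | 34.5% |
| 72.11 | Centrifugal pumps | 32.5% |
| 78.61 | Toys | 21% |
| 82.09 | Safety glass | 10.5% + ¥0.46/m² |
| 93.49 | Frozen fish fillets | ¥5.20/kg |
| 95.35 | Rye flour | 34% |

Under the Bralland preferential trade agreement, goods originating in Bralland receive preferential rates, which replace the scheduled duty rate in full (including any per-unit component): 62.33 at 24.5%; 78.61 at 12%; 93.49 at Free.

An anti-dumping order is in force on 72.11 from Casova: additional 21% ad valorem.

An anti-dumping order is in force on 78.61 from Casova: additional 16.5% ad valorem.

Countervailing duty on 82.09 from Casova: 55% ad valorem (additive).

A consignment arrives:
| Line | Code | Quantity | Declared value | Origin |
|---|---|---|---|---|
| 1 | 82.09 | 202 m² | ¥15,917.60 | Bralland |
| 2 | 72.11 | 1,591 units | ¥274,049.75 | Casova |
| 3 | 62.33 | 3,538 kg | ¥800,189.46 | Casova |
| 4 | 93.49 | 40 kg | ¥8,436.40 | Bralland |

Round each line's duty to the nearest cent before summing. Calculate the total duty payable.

Line 1 (82.09, Bralland, 202 m², ¥15,917.60):
Base rate for 82.09 is 10.5% + ¥0.46/m².
Origin Bralland is the FTA partner but 82.09 is not on the preference list; base rate stands.
The additional-duty order on 82.09 targets Casova, not Bralland; it does not apply.
Duty = ¥15,917.60 × 10.5% + 202 × ¥0.46 = ¥1,764.27.
Line 2 (72.11, Casova, 1,591 units, ¥274,049.75):
Base rate for 72.11 is 32.5%.
Additional duty on 72.11 from Casova: +21%. Applied ad valorem rate: 32.5% + 21% = 53.5%.
Duty = ¥274,049.75 × 53.5% = ¥146,616.62.
Line 3 (62.33, Casova, 3,538 kg, ¥800,189.46):
Base rate for 62.33 is 34.5%.
62.33 has an FTA preferential rate, but origin Casova is not Bralland; base rate stands.
Duty = ¥800,189.46 × 34.5% = ¥276,065.36.
Line 4 (93.49, Bralland, 40 kg, ¥8,436.40):
Base rate for 93.49 is ¥5.20/kg.
Origin Bralland qualifies under the Fenos–Bralland agreement and 93.49 is covered: preferential rate Free applies instead.
Duty = ¥8,436.40 × 0% = ¥0.00.
Total = ¥1,764.27 + ¥146,616.62 + ¥276,065.36 + ¥0.00 = ¥424,446.25.

¥424,446.25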